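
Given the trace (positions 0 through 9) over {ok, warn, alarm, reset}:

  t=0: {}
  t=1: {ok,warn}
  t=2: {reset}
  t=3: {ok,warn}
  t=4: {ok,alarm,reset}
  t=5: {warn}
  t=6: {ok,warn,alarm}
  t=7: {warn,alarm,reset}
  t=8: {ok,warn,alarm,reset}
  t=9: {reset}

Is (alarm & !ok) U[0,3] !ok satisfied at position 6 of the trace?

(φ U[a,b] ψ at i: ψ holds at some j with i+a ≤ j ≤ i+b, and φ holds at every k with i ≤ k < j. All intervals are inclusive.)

No

Need some j in [6,9] with !ok, and (alarm & !ok) at every k in [6,j-1].
  j=6: !ok false.
  j=7: !ok holds, but (alarm & !ok) fails at k=6 → not this j.
  j=8: !ok false.
  j=9: !ok holds, but (alarm & !ok) fails at k=6 → not this j.
No j in the window works → until fails.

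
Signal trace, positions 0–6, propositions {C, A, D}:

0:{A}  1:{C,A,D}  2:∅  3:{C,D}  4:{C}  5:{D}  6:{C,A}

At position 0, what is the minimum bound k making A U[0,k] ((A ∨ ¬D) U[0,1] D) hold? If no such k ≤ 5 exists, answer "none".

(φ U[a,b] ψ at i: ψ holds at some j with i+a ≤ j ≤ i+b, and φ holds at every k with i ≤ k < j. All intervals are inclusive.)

Need earliest j ≥ 0 with ((A ∨ ¬D) U[0,1] D), and A at every k in [0,j-1].
  j=0: rhs holds (empty prefix). k = 0.

0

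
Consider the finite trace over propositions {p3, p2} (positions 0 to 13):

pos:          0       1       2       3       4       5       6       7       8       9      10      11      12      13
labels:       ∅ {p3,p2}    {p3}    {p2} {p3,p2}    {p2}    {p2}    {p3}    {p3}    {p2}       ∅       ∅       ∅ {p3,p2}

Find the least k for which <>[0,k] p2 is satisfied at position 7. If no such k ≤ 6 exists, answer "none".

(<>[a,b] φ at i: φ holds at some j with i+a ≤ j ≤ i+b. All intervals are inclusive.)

2

Scan j = 7,8,… for p2:
  j=7: fails
  j=8: fails
  j=9: holds
First hit at j=9, so smallest k = 9-7 = 2.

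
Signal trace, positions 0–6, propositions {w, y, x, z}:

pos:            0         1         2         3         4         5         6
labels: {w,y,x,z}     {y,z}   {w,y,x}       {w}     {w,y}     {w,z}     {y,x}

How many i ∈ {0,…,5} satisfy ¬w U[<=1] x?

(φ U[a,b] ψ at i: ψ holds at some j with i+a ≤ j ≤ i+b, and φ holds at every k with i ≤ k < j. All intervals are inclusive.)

3

Evaluate at each i in [0,5]:
  i=0: ✓ (rhs at j=0)
  i=1: ✓ (rhs at j=2; lhs holds on [1,1])
  i=2: ✓ (rhs at j=2)
  i=3: ✗ (no rhs in [3,4])
  i=4: ✗ (no rhs in [4,5])
  i=5: ✗ (lhs fails at k=5 before rhs at j=6)
Positions where it holds: {0, 1, 2} → 3.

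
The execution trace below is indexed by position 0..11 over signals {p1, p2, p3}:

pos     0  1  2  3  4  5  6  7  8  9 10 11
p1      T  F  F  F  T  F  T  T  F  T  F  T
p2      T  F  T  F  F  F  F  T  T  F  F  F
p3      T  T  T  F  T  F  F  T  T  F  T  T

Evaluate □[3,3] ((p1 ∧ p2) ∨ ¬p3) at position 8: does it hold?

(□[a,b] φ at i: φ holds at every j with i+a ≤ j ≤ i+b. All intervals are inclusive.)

Check ((p1 ∧ p2) ∨ ¬p3) at every j in [11,11]:
  j=11: false
Fails at j=11 → formula fails.

Does not hold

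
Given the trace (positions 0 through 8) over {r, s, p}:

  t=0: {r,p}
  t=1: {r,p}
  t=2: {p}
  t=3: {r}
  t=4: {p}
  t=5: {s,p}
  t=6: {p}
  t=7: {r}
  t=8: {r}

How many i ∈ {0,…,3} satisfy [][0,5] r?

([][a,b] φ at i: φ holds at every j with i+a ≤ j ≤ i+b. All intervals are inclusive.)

Evaluate at each i in [0,3]:
  i=0: ✗ (fails at j=2)
  i=1: ✗ (fails at j=2)
  i=2: ✗ (fails at j=2)
  i=3: ✗ (fails at j=4)
Positions where it holds: {} → 0.

0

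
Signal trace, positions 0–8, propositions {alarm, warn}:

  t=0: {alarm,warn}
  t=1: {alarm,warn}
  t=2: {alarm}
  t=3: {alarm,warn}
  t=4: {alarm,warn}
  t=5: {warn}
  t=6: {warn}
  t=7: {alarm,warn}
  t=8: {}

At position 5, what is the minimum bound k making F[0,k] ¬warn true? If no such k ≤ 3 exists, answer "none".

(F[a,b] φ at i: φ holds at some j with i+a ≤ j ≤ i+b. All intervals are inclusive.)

Scan j = 5,6,… for ¬warn:
  j=5: fails
  j=6: fails
  j=7: fails
  j=8: holds
First hit at j=8, so smallest k = 8-5 = 3.

3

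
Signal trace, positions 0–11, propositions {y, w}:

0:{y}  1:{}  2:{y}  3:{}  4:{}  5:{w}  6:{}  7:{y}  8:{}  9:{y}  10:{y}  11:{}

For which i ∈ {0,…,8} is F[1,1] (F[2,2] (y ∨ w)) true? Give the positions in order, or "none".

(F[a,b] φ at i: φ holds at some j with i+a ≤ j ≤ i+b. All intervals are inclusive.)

2, 4, 6, 7

Evaluate at each i in [0,8]:
  i=0: ✗ (none in [1,1])
  i=1: ✗ (none in [2,2])
  i=2: ✓ (witness j=3)
  i=3: ✗ (none in [4,4])
  i=4: ✓ (witness j=5)
  i=5: ✗ (none in [6,6])
  i=6: ✓ (witness j=7)
  i=7: ✓ (witness j=8)
  i=8: ✗ (none in [9,9])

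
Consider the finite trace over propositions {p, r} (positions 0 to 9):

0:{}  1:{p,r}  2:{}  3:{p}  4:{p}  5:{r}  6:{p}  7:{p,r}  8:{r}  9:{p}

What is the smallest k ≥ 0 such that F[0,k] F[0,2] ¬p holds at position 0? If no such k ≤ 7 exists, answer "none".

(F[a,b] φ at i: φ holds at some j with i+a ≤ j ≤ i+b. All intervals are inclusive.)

Scan j = 0,1,… for F[0,2] ¬p:
  j=0: holds
First hit at j=0, so smallest k = 0-0 = 0.

0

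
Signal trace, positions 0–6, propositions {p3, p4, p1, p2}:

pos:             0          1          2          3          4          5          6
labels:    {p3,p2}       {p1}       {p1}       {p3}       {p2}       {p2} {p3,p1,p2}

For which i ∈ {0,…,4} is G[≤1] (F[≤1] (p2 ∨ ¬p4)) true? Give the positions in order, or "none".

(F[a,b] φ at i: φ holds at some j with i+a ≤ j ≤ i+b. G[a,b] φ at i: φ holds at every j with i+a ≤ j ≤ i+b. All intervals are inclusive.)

0, 1, 2, 3, 4

Evaluate at each i in [0,4]:
  i=0: ✓ (all of [0,1])
  i=1: ✓ (all of [1,2])
  i=2: ✓ (all of [2,3])
  i=3: ✓ (all of [3,4])
  i=4: ✓ (all of [4,5])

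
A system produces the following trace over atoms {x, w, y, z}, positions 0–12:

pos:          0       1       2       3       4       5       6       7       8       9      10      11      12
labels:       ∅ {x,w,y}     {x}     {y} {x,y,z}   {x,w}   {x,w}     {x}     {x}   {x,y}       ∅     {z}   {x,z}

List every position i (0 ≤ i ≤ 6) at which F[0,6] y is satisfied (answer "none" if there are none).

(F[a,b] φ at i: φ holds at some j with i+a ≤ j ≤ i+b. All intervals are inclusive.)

0, 1, 2, 3, 4, 5, 6

Evaluate at each i in [0,6]:
  i=0: ✓ (witness j=1)
  i=1: ✓ (witness j=1)
  i=2: ✓ (witness j=3)
  i=3: ✓ (witness j=3)
  i=4: ✓ (witness j=4)
  i=5: ✓ (witness j=9)
  i=6: ✓ (witness j=9)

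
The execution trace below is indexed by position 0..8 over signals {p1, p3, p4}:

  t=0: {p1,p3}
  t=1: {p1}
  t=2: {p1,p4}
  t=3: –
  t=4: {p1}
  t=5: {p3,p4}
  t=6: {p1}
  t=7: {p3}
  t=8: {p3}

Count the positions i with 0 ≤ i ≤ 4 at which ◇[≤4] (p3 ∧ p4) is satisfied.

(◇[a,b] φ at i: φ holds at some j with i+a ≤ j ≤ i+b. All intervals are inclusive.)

Evaluate at each i in [0,4]:
  i=0: ✗ (none in [0,4])
  i=1: ✓ (witness j=5)
  i=2: ✓ (witness j=5)
  i=3: ✓ (witness j=5)
  i=4: ✓ (witness j=5)
Positions where it holds: {1, 2, 3, 4} → 4.

4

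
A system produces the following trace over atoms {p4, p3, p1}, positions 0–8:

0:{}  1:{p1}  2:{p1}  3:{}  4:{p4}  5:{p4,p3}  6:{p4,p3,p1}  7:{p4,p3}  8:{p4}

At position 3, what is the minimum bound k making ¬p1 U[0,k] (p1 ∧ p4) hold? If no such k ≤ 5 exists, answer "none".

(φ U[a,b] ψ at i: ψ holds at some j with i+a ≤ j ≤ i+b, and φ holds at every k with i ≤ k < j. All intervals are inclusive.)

Need earliest j ≥ 3 with (p1 ∧ p4), and ¬p1 at every k in [3,j-1].
  j=3: rhs fails.
  j=4: rhs fails.
  j=5: rhs fails.
  j=6: rhs holds; lhs holds on [3,5]. k = 3.

3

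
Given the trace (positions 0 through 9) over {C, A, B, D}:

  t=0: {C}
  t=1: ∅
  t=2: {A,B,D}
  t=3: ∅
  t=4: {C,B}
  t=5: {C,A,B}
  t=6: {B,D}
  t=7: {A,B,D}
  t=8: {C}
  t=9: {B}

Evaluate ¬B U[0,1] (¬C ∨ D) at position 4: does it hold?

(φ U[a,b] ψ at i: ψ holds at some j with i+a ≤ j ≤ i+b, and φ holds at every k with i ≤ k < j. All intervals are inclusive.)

Need some j in [4,5] with (¬C ∨ D), and ¬B at every k in [4,j-1].
  j=4: (¬C ∨ D) false.
  j=5: (¬C ∨ D) false.
No j in the window works → until fails.

No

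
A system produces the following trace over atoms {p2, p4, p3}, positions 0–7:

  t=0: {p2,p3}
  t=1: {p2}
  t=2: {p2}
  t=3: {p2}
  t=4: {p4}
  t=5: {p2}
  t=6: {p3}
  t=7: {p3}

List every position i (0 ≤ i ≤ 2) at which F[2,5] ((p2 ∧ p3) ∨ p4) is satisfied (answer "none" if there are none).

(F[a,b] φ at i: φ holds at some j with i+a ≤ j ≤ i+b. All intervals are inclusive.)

0, 1, 2

Evaluate at each i in [0,2]:
  i=0: ✓ (witness j=4)
  i=1: ✓ (witness j=4)
  i=2: ✓ (witness j=4)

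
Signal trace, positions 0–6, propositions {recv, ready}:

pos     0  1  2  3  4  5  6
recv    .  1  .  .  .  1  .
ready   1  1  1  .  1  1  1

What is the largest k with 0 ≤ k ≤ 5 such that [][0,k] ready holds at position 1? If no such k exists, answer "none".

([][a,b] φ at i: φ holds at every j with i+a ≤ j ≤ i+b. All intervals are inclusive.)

ready must hold from j=1 onward; find where it first fails.
  j=1: holds
  j=2: holds
  j=3: fails
Holds on [1,2], so largest k = 1.

1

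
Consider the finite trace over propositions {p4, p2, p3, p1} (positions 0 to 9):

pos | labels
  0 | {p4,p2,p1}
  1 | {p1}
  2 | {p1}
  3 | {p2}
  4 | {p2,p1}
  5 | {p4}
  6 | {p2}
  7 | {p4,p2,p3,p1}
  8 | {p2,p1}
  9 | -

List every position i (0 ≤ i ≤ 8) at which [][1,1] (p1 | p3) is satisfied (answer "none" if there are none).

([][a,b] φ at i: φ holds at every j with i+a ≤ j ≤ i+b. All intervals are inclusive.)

Evaluate at each i in [0,8]:
  i=0: ✓ (all of [1,1])
  i=1: ✓ (all of [2,2])
  i=2: ✗ (fails at j=3)
  i=3: ✓ (all of [4,4])
  i=4: ✗ (fails at j=5)
  i=5: ✗ (fails at j=6)
  i=6: ✓ (all of [7,7])
  i=7: ✓ (all of [8,8])
  i=8: ✗ (fails at j=9)

0, 1, 3, 6, 7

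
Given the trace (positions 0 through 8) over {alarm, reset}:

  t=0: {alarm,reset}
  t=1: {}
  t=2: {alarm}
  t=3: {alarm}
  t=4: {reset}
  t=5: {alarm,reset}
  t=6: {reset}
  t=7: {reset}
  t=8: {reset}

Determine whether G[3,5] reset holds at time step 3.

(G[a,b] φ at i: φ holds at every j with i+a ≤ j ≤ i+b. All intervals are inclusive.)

Holds

Check reset at every j in [6,8]:
  j=6: true
  j=7: true
  j=8: true
All positions satisfy it → formula holds.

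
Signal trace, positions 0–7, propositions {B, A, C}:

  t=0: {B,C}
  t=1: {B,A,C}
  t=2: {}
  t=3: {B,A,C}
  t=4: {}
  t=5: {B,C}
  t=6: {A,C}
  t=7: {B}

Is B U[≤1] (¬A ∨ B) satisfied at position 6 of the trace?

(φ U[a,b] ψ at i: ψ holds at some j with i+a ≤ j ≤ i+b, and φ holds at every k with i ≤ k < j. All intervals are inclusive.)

No

Need some j in [6,7] with (¬A ∨ B), and B at every k in [6,j-1].
  j=6: (¬A ∨ B) false.
  j=7: (¬A ∨ B) holds, but B fails at k=6 → not this j.
No j in the window works → until fails.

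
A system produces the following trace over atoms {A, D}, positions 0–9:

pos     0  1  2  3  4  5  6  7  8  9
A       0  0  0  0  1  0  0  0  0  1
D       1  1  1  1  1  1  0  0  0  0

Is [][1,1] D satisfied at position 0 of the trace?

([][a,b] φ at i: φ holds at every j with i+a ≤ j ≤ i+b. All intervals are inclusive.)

Check D at every j in [1,1]:
  j=1: true
All positions satisfy it → formula holds.

Yes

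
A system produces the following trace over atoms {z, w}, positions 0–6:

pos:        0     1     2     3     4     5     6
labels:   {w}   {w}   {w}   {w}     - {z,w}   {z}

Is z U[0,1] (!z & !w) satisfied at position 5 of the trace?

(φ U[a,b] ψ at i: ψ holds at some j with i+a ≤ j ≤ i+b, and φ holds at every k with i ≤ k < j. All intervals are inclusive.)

Does not hold

Need some j in [5,6] with (!z & !w), and z at every k in [5,j-1].
  j=5: (!z & !w) false.
  j=6: (!z & !w) false.
No j in the window works → until fails.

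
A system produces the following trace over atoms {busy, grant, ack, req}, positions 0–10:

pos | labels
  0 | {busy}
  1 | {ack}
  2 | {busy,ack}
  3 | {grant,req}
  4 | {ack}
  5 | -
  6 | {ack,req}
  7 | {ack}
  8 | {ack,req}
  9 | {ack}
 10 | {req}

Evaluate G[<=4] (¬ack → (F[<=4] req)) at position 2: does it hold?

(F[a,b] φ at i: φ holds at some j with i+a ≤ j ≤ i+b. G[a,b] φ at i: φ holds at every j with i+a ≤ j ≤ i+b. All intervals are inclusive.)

True

Check (¬ack → (F[<=4] req)) at every j in [2,6]:
  j=2: antecedent false → ✓
  j=3: antecedent true; consequent holds (witness at 3) → ✓
  j=4: antecedent false → ✓
  j=5: antecedent true; consequent holds (witness at 6) → ✓
  j=6: antecedent false → ✓
All positions satisfy it → formula holds.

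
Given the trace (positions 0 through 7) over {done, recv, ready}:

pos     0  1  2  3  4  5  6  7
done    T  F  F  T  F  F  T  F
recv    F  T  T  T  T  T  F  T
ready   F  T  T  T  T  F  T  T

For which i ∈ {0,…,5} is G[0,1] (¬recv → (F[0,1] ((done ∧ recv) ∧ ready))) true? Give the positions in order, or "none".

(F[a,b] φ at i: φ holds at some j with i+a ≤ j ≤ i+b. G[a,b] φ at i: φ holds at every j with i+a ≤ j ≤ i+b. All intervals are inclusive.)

Evaluate at each i in [0,5]:
  i=0: ✗ (fails at j=0)
  i=1: ✓ (all of [1,2])
  i=2: ✓ (all of [2,3])
  i=3: ✓ (all of [3,4])
  i=4: ✓ (all of [4,5])
  i=5: ✗ (fails at j=6)

1, 2, 3, 4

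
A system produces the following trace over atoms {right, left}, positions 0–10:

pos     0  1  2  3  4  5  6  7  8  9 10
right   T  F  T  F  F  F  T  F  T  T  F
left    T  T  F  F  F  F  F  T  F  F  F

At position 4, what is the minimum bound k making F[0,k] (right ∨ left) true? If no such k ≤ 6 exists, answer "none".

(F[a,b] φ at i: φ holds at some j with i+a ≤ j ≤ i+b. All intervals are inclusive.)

2

Scan j = 4,5,… for (right ∨ left):
  j=4: fails
  j=5: fails
  j=6: holds
First hit at j=6, so smallest k = 6-4 = 2.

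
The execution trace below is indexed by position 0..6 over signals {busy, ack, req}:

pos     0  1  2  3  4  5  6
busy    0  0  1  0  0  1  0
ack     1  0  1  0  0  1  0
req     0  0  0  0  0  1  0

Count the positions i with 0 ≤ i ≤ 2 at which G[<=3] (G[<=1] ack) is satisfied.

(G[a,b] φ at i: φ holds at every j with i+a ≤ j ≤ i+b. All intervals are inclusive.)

Evaluate at each i in [0,2]:
  i=0: ✗ (fails at j=0)
  i=1: ✗ (fails at j=1)
  i=2: ✗ (fails at j=2)
Positions where it holds: {} → 0.

0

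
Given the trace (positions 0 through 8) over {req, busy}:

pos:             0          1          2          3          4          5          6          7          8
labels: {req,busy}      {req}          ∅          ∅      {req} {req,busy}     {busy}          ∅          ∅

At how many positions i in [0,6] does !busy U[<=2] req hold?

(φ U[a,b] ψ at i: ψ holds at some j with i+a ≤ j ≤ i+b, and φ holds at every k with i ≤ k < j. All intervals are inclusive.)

Evaluate at each i in [0,6]:
  i=0: ✓ (rhs at j=0)
  i=1: ✓ (rhs at j=1)
  i=2: ✓ (rhs at j=4; lhs holds on [2,3])
  i=3: ✓ (rhs at j=4; lhs holds on [3,3])
  i=4: ✓ (rhs at j=4)
  i=5: ✓ (rhs at j=5)
  i=6: ✗ (no rhs in [6,8])
Positions where it holds: {0, 1, 2, 3, 4, 5} → 6.

6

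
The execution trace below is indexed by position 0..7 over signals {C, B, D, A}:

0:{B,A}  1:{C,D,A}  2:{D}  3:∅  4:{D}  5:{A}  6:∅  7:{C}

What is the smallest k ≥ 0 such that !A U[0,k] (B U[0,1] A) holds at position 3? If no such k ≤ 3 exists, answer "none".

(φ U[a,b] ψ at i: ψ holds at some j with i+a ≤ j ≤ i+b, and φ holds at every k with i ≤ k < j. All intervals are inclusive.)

2

Need earliest j ≥ 3 with (B U[0,1] A), and !A at every k in [3,j-1].
  j=3: rhs fails.
  j=4: rhs fails.
  j=5: rhs holds; lhs holds on [3,4]. k = 2.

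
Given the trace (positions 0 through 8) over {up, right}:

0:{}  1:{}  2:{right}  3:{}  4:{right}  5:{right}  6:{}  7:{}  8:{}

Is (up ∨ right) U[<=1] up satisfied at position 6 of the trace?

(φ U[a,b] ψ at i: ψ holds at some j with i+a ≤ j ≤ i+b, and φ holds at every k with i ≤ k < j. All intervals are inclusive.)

Need some j in [6,7] with up, and (up ∨ right) at every k in [6,j-1].
  j=6: up false.
  j=7: up false.
No j in the window works → until fails.

No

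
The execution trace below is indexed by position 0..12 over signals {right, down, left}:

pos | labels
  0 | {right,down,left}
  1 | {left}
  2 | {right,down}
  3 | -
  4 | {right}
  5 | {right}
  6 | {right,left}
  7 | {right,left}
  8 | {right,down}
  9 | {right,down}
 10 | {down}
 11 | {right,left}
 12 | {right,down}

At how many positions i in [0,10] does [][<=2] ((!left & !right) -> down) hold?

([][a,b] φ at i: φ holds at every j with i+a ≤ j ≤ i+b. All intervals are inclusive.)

Evaluate at each i in [0,10]:
  i=0: ✓ (all of [0,2])
  i=1: ✗ (fails at j=3)
  i=2: ✗ (fails at j=3)
  i=3: ✗ (fails at j=3)
  i=4: ✓ (all of [4,6])
  i=5: ✓ (all of [5,7])
  i=6: ✓ (all of [6,8])
  i=7: ✓ (all of [7,9])
  i=8: ✓ (all of [8,10])
  i=9: ✓ (all of [9,11])
  i=10: ✓ (all of [10,12])
Positions where it holds: {0, 4, 5, 6, 7, 8, 9, 10} → 8.

8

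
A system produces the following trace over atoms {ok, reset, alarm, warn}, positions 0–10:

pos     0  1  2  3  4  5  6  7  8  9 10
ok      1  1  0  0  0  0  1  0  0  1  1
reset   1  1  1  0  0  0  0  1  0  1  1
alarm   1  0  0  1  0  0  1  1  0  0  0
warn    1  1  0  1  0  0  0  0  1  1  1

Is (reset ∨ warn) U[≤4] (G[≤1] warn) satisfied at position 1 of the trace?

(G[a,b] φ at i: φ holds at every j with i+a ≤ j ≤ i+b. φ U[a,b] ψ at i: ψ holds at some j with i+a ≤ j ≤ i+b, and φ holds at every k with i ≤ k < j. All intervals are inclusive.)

Need some j in [1,5] with G[≤1] warn, and (reset ∨ warn) at every k in [1,j-1].
  j=1: G[≤1] warn — fails at 2.
  j=2: G[≤1] warn — fails at 2.
  j=3: G[≤1] warn — fails at 4.
  j=4: G[≤1] warn — fails at 4.
  j=5: G[≤1] warn — fails at 5.
No j in the window works → until fails.

False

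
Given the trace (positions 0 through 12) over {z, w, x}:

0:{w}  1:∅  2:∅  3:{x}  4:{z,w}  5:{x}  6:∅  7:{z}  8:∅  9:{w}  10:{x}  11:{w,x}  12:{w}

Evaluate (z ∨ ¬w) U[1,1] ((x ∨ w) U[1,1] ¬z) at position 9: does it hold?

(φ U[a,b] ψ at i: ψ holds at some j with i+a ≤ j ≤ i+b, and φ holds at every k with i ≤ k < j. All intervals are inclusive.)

False

Need some j in [10,10] with ((x ∨ w) U[1,1] ¬z), and (z ∨ ¬w) at every k in [9,j-1].
  j=10: ((x ∨ w) U[1,1] ¬z) holds, but (z ∨ ¬w) fails at k=9 → not this j.
No j in the window works → until fails.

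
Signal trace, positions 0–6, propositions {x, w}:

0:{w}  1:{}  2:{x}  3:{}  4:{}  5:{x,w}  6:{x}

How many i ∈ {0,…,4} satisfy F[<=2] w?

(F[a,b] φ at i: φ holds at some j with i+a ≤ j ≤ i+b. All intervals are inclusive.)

3

Evaluate at each i in [0,4]:
  i=0: ✓ (witness j=0)
  i=1: ✗ (none in [1,3])
  i=2: ✗ (none in [2,4])
  i=3: ✓ (witness j=5)
  i=4: ✓ (witness j=5)
Positions where it holds: {0, 3, 4} → 3.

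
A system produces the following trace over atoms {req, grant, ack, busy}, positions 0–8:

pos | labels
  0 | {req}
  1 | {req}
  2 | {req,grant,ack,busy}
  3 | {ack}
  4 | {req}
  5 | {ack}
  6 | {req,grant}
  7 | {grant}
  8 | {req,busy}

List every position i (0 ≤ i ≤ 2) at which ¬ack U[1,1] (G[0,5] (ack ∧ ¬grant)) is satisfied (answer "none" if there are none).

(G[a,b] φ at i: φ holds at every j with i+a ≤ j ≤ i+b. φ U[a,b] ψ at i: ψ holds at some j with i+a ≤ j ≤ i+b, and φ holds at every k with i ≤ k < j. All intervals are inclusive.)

Evaluate at each i in [0,2]:
  i=0: ✗ (no rhs in [1,1])
  i=1: ✗ (no rhs in [2,2])
  i=2: ✗ (no rhs in [3,3])

none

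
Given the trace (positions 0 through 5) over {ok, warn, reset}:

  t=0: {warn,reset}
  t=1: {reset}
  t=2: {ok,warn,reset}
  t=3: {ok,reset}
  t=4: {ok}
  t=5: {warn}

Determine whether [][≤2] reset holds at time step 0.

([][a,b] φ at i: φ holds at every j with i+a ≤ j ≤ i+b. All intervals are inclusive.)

Check reset at every j in [0,2]:
  j=0: true
  j=1: true
  j=2: true
All positions satisfy it → formula holds.

True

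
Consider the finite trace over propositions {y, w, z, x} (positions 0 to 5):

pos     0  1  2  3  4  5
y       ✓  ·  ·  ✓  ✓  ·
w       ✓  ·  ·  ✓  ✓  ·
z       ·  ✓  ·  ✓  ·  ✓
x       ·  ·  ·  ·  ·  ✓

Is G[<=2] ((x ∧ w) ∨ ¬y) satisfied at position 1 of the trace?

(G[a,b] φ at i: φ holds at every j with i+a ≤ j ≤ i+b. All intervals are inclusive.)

No

Check ((x ∧ w) ∨ ¬y) at every j in [1,3]:
  j=1: true
  j=2: true
  j=3: false
Fails at j=3 → formula fails.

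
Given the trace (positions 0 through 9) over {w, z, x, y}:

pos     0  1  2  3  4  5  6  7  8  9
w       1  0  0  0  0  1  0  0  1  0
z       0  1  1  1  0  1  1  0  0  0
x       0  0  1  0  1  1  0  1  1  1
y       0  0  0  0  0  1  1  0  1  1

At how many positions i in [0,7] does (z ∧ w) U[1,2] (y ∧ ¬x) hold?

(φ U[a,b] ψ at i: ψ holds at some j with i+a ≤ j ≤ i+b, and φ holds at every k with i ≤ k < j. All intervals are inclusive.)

Evaluate at each i in [0,7]:
  i=0: ✗ (no rhs in [1,2])
  i=1: ✗ (no rhs in [2,3])
  i=2: ✗ (no rhs in [3,4])
  i=3: ✗ (no rhs in [4,5])
  i=4: ✗ (lhs fails at k=4 before rhs at j=6)
  i=5: ✓ (rhs at j=6; lhs holds on [5,5])
  i=6: ✗ (no rhs in [7,8])
  i=7: ✗ (no rhs in [8,9])
Positions where it holds: {5} → 1.

1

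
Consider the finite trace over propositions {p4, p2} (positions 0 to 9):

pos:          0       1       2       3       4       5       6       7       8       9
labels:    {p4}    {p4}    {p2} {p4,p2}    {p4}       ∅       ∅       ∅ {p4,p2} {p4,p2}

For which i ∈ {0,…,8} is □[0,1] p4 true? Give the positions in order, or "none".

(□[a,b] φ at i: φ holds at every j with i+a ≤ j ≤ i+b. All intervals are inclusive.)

0, 3, 8

Evaluate at each i in [0,8]:
  i=0: ✓ (all of [0,1])
  i=1: ✗ (fails at j=2)
  i=2: ✗ (fails at j=2)
  i=3: ✓ (all of [3,4])
  i=4: ✗ (fails at j=5)
  i=5: ✗ (fails at j=5)
  i=6: ✗ (fails at j=6)
  i=7: ✗ (fails at j=7)
  i=8: ✓ (all of [8,9])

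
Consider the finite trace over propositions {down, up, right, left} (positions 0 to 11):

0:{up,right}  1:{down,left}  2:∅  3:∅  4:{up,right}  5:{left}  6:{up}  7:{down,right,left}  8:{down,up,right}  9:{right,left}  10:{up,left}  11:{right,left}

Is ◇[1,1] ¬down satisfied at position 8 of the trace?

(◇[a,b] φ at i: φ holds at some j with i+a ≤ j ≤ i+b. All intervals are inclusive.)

Check ¬down at each j in [9,9]:
  j=9: true
Found at j=9 → formula holds.

True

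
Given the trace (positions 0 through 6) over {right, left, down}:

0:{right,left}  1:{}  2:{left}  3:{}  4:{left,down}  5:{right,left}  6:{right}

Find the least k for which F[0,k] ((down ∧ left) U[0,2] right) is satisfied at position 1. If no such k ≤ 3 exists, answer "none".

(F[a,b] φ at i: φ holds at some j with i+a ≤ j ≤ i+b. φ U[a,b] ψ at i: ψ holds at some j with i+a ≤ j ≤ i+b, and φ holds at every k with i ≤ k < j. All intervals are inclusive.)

3

Scan j = 1,2,… for ((down ∧ left) U[0,2] right):
  j=1: fails
  j=2: fails
  j=3: fails
  j=4: holds
First hit at j=4, so smallest k = 4-1 = 3.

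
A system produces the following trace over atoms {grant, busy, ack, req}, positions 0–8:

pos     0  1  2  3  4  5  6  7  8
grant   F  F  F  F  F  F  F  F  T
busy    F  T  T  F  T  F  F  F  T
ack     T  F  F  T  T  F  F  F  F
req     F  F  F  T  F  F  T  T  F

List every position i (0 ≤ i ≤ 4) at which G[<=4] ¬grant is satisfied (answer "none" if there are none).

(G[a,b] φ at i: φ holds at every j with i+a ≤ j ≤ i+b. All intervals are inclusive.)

Evaluate at each i in [0,4]:
  i=0: ✓ (all of [0,4])
  i=1: ✓ (all of [1,5])
  i=2: ✓ (all of [2,6])
  i=3: ✓ (all of [3,7])
  i=4: ✗ (fails at j=8)

0, 1, 2, 3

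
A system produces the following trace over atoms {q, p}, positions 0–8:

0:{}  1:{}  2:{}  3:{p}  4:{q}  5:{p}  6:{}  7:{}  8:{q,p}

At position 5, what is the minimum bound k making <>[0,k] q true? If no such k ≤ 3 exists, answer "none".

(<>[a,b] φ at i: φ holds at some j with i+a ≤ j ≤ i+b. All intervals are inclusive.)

Scan j = 5,6,… for q:
  j=5: fails
  j=6: fails
  j=7: fails
  j=8: holds
First hit at j=8, so smallest k = 8-5 = 3.

3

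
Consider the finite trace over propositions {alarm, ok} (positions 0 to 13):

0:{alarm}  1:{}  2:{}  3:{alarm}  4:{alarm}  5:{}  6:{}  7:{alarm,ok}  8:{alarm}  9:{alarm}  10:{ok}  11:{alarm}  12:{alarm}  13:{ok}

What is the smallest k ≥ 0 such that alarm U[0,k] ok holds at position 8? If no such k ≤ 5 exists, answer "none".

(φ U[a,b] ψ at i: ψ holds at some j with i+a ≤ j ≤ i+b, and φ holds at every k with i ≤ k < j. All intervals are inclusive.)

Need earliest j ≥ 8 with ok, and alarm at every k in [8,j-1].
  j=8: rhs fails.
  j=9: rhs fails.
  j=10: rhs holds; lhs holds on [8,9]. k = 2.

2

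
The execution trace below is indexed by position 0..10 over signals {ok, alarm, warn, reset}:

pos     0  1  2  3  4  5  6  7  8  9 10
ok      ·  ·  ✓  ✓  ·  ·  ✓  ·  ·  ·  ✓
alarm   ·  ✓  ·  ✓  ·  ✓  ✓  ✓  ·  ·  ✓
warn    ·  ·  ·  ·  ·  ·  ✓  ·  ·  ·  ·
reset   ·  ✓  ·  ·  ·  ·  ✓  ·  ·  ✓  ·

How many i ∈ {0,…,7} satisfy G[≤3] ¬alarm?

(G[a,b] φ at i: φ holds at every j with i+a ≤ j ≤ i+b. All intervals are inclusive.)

Evaluate at each i in [0,7]:
  i=0: ✗ (fails at j=1)
  i=1: ✗ (fails at j=1)
  i=2: ✗ (fails at j=3)
  i=3: ✗ (fails at j=3)
  i=4: ✗ (fails at j=5)
  i=5: ✗ (fails at j=5)
  i=6: ✗ (fails at j=6)
  i=7: ✗ (fails at j=7)
Positions where it holds: {} → 0.

0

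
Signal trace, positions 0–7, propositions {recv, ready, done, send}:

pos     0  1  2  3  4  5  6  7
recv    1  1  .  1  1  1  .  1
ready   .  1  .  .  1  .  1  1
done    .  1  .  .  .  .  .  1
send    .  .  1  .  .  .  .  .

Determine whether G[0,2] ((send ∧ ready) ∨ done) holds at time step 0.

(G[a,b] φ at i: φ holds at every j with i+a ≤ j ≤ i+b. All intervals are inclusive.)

No

Check ((send ∧ ready) ∨ done) at every j in [0,2]:
  j=0: false
  j=1: true
  j=2: false
Fails at j=0 → formula fails.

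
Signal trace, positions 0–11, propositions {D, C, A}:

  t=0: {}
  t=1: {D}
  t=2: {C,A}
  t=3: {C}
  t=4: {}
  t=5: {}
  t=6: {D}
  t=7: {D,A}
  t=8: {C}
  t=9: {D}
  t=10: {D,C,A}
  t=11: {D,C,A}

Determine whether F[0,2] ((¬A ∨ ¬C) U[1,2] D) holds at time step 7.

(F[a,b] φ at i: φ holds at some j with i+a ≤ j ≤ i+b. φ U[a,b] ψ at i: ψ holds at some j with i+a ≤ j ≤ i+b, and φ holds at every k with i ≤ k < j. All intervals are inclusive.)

Check ((¬A ∨ ¬C) U[1,2] D) at each j in [7,9]:
  j=7: holds
  j=8: holds
  j=9: holds
Found at j=7 → formula holds.

True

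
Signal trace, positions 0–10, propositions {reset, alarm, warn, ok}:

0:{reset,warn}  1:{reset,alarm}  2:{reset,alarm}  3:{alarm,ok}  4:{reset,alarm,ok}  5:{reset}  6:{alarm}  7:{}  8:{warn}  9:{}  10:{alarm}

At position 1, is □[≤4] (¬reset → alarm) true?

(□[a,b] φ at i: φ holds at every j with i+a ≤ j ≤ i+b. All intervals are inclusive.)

Yes

Check (¬reset → alarm) at every j in [1,5]:
  j=1: antecedent false → ✓
  j=2: antecedent false → ✓
  j=3: antecedent true; consequent true → ✓
  j=4: antecedent false → ✓
  j=5: antecedent false → ✓
All positions satisfy it → formula holds.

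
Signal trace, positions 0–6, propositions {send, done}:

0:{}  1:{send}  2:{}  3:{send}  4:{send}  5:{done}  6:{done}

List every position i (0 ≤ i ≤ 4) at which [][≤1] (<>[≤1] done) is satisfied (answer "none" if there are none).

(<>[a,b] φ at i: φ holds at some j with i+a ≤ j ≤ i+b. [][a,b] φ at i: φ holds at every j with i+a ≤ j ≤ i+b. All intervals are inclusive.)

Evaluate at each i in [0,4]:
  i=0: ✗ (fails at j=0)
  i=1: ✗ (fails at j=1)
  i=2: ✗ (fails at j=2)
  i=3: ✗ (fails at j=3)
  i=4: ✓ (all of [4,5])

4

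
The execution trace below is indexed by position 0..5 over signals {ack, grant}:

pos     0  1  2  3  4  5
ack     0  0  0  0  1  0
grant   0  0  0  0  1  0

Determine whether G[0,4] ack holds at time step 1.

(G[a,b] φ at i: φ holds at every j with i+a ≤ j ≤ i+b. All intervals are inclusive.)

Does not hold

Check ack at every j in [1,5]:
  j=1: false
  j=2: false
  j=3: false
  j=4: true
  j=5: false
Fails at j=1 → formula fails.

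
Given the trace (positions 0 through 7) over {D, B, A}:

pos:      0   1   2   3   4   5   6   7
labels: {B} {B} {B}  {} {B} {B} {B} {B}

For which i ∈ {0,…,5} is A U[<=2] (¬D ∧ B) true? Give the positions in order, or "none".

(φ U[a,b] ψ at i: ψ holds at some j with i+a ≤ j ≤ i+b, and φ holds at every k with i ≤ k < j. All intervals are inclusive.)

Evaluate at each i in [0,5]:
  i=0: ✓ (rhs at j=0)
  i=1: ✓ (rhs at j=1)
  i=2: ✓ (rhs at j=2)
  i=3: ✗ (lhs fails at k=3 before rhs at j=4)
  i=4: ✓ (rhs at j=4)
  i=5: ✓ (rhs at j=5)

0, 1, 2, 4, 5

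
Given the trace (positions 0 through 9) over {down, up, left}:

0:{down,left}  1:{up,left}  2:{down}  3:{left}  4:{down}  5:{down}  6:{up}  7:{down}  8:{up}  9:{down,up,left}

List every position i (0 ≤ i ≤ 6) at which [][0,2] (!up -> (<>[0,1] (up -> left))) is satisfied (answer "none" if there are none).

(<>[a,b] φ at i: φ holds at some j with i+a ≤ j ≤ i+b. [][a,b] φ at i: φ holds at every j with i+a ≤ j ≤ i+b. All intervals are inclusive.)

0, 1, 2, 3, 4, 5, 6

Evaluate at each i in [0,6]:
  i=0: ✓ (all of [0,2])
  i=1: ✓ (all of [1,3])
  i=2: ✓ (all of [2,4])
  i=3: ✓ (all of [3,5])
  i=4: ✓ (all of [4,6])
  i=5: ✓ (all of [5,7])
  i=6: ✓ (all of [6,8])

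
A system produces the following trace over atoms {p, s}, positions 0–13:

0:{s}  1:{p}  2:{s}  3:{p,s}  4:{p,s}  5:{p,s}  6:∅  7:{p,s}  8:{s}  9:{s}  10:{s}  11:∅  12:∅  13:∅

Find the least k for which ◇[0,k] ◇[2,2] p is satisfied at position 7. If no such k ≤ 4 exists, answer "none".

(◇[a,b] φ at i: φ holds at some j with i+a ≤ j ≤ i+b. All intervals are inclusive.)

none

Scan j = 7,8,… for ◇[2,2] p:
  j=7: fails
  j=8: fails
  j=9: fails
  j=10: fails
  j=11: fails
No j in [7,11] satisfies it → none.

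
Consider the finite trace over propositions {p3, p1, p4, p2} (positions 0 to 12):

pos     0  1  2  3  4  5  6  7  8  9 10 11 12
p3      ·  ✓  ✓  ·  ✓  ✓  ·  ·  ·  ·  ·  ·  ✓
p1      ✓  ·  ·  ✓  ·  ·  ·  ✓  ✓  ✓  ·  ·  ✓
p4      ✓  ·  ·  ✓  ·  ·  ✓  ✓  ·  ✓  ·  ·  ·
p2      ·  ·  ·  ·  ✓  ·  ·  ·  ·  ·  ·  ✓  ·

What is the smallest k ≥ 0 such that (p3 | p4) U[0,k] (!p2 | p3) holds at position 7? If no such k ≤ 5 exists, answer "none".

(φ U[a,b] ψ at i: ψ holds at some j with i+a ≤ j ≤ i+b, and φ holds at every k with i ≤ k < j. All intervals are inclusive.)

0

Need earliest j ≥ 7 with (!p2 | p3), and (p3 | p4) at every k in [7,j-1].
  j=7: rhs holds (empty prefix). k = 0.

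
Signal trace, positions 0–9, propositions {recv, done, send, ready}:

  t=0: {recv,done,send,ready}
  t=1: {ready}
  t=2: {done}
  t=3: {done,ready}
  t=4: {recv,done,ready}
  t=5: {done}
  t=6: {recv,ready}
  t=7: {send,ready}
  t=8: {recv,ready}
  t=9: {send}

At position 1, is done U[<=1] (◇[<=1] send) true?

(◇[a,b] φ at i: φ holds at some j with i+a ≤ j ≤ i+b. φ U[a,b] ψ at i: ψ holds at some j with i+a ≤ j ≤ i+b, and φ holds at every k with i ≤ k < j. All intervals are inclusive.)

Need some j in [1,2] with ◇[<=1] send, and done at every k in [1,j-1].
  j=1: ◇[<=1] send — fails (none in [1,2]).
  j=2: ◇[<=1] send — fails (none in [2,3]).
No j in the window works → until fails.

Does not hold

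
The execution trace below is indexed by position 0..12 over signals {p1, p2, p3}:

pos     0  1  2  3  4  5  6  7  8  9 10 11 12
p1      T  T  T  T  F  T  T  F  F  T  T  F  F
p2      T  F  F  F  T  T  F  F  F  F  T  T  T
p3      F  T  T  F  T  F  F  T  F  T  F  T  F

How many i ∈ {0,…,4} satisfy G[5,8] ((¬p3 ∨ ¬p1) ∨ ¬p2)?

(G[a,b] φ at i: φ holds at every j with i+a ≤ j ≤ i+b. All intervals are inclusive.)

5

Evaluate at each i in [0,4]:
  i=0: ✓ (all of [5,8])
  i=1: ✓ (all of [6,9])
  i=2: ✓ (all of [7,10])
  i=3: ✓ (all of [8,11])
  i=4: ✓ (all of [9,12])
Positions where it holds: {0, 1, 2, 3, 4} → 5.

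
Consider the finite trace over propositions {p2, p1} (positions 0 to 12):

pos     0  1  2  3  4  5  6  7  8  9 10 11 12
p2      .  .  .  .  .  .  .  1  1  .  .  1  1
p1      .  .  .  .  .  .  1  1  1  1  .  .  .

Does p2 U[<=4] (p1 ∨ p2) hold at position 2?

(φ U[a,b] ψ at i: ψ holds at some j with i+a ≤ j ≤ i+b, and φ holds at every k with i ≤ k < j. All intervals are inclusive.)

Need some j in [2,6] with (p1 ∨ p2), and p2 at every k in [2,j-1].
  j=2: (p1 ∨ p2) false.
  j=3: (p1 ∨ p2) false.
  j=4: (p1 ∨ p2) false.
  j=5: (p1 ∨ p2) false.
  j=6: (p1 ∨ p2) holds, but p2 fails at k=2 → not this j.
No j in the window works → until fails.

No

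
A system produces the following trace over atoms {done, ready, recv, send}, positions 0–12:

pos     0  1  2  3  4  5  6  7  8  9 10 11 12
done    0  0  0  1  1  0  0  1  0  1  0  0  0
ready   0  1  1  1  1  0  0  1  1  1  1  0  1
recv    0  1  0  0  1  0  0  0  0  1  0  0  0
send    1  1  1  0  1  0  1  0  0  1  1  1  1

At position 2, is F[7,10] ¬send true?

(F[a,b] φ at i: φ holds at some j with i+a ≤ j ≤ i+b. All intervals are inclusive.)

Check ¬send at each j in [9,12]:
  j=9: false
  j=10: false
  j=11: false
  j=12: false
No position in the window satisfies it → formula fails.

No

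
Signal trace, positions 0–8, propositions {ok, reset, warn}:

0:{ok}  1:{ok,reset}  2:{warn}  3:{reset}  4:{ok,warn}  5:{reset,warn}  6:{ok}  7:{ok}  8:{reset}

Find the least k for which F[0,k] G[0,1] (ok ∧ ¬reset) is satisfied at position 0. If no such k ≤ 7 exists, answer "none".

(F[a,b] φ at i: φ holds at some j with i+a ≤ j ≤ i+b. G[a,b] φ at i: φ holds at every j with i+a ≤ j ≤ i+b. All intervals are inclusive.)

6

Scan j = 0,1,… for G[0,1] (ok ∧ ¬reset):
  j=0: fails
  j=1: fails
  j=2: fails
  j=3: fails
  j=4: fails
  j=5: fails
  j=6: holds
First hit at j=6, so smallest k = 6-0 = 6.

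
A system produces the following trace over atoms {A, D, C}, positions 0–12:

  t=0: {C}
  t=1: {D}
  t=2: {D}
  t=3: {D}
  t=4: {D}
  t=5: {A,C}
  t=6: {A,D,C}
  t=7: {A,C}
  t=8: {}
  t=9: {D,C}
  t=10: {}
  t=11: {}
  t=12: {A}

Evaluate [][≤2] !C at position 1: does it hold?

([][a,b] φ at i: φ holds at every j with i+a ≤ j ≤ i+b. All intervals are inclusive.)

Yes

Check !C at every j in [1,3]:
  j=1: true
  j=2: true
  j=3: true
All positions satisfy it → formula holds.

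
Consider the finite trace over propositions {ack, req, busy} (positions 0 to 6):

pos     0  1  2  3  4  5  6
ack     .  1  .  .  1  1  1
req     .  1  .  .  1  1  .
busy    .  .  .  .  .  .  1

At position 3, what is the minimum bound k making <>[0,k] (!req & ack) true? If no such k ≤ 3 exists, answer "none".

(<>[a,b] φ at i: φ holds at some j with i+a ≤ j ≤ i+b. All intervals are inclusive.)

3

Scan j = 3,4,… for (!req & ack):
  j=3: fails
  j=4: fails
  j=5: fails
  j=6: holds
First hit at j=6, so smallest k = 6-3 = 3.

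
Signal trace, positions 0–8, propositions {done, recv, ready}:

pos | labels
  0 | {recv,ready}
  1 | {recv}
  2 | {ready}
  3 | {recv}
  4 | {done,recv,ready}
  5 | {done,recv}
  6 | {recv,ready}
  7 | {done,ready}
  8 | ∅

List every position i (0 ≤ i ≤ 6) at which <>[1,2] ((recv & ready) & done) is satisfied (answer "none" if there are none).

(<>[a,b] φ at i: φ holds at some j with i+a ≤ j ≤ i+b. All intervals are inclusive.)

Evaluate at each i in [0,6]:
  i=0: ✗ (none in [1,2])
  i=1: ✗ (none in [2,3])
  i=2: ✓ (witness j=4)
  i=3: ✓ (witness j=4)
  i=4: ✗ (none in [5,6])
  i=5: ✗ (none in [6,7])
  i=6: ✗ (none in [7,8])

2, 3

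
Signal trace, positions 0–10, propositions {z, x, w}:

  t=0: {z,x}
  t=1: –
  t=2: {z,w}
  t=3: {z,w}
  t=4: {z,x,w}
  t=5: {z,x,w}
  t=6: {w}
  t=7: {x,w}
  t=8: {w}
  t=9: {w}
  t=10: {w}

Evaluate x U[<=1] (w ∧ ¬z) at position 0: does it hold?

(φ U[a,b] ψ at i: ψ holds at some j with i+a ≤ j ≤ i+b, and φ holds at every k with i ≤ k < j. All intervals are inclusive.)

Need some j in [0,1] with (w ∧ ¬z), and x at every k in [0,j-1].
  j=0: (w ∧ ¬z) false.
  j=1: (w ∧ ¬z) false.
No j in the window works → until fails.

No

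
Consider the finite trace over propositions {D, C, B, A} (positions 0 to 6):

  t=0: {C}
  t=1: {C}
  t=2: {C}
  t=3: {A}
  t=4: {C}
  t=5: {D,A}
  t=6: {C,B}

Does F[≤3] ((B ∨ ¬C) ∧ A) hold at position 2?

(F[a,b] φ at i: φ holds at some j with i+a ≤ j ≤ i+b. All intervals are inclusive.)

Check ((B ∨ ¬C) ∧ A) at each j in [2,5]:
  j=2: false
  j=3: true
  j=4: false
  j=5: true
Found at j=3 → formula holds.

Holds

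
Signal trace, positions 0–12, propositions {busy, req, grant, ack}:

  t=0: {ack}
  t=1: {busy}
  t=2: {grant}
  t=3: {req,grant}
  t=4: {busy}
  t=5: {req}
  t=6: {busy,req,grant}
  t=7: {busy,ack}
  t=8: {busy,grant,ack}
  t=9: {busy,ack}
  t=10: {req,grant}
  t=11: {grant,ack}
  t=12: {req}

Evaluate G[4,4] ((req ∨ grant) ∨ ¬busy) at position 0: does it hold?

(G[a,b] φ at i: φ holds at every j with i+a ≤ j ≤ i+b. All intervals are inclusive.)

Check ((req ∨ grant) ∨ ¬busy) at every j in [4,4]:
  j=4: false
Fails at j=4 → formula fails.

Does not hold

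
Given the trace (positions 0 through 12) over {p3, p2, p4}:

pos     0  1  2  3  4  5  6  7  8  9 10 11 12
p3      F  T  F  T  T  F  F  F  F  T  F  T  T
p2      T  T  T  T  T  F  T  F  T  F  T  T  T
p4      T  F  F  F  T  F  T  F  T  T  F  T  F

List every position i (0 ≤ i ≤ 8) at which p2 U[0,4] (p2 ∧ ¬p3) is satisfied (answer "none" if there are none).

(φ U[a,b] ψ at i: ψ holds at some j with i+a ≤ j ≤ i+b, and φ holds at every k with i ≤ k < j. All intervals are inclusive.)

0, 1, 2, 6, 8

Evaluate at each i in [0,8]:
  i=0: ✓ (rhs at j=0)
  i=1: ✓ (rhs at j=2; lhs holds on [1,1])
  i=2: ✓ (rhs at j=2)
  i=3: ✗ (lhs fails at k=5 before rhs at j=6)
  i=4: ✗ (lhs fails at k=5 before rhs at j=6)
  i=5: ✗ (lhs fails at k=5 before rhs at j=6)
  i=6: ✓ (rhs at j=6)
  i=7: ✗ (lhs fails at k=7 before rhs at j=8)
  i=8: ✓ (rhs at j=8)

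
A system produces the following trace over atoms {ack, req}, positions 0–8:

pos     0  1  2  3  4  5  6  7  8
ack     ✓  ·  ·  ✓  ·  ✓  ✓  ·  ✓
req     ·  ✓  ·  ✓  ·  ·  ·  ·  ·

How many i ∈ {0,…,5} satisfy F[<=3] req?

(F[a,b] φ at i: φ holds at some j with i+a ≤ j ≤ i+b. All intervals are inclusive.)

4

Evaluate at each i in [0,5]:
  i=0: ✓ (witness j=1)
  i=1: ✓ (witness j=1)
  i=2: ✓ (witness j=3)
  i=3: ✓ (witness j=3)
  i=4: ✗ (none in [4,7])
  i=5: ✗ (none in [5,8])
Positions where it holds: {0, 1, 2, 3} → 4.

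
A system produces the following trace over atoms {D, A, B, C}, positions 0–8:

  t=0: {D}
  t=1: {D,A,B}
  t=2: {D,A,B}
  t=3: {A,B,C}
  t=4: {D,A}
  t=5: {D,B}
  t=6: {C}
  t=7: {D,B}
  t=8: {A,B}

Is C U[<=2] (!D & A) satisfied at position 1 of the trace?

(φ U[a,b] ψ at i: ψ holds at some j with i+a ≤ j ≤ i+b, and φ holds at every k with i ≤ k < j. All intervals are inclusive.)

False

Need some j in [1,3] with (!D & A), and C at every k in [1,j-1].
  j=1: (!D & A) false.
  j=2: (!D & A) false.
  j=3: (!D & A) holds, but C fails at k=1 → not this j.
No j in the window works → until fails.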